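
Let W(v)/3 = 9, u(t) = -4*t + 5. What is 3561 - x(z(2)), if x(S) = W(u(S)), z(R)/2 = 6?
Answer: 3534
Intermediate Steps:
z(R) = 12 (z(R) = 2*6 = 12)
u(t) = 5 - 4*t
W(v) = 27 (W(v) = 3*9 = 27)
x(S) = 27
3561 - x(z(2)) = 3561 - 1*27 = 3561 - 27 = 3534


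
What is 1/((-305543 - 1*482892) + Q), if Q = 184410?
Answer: -1/604025 ≈ -1.6556e-6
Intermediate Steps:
1/((-305543 - 1*482892) + Q) = 1/((-305543 - 1*482892) + 184410) = 1/((-305543 - 482892) + 184410) = 1/(-788435 + 184410) = 1/(-604025) = -1/604025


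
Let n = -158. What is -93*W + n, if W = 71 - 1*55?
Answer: -1646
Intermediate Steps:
W = 16 (W = 71 - 55 = 16)
-93*W + n = -93*16 - 158 = -1488 - 158 = -1646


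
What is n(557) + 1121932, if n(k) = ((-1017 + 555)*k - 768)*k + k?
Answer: -142640325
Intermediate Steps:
n(k) = k + k*(-768 - 462*k) (n(k) = (-462*k - 768)*k + k = (-768 - 462*k)*k + k = k*(-768 - 462*k) + k = k + k*(-768 - 462*k))
n(557) + 1121932 = -1*557*(767 + 462*557) + 1121932 = -1*557*(767 + 257334) + 1121932 = -1*557*258101 + 1121932 = -143762257 + 1121932 = -142640325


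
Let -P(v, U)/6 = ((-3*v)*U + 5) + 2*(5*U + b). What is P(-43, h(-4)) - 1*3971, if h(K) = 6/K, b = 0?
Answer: -2750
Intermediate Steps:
P(v, U) = -30 - 60*U + 18*U*v (P(v, U) = -6*(((-3*v)*U + 5) + 2*(5*U + 0)) = -6*((-3*U*v + 5) + 2*(5*U)) = -6*((5 - 3*U*v) + 10*U) = -6*(5 + 10*U - 3*U*v) = -30 - 60*U + 18*U*v)
P(-43, h(-4)) - 1*3971 = (-30 - 360/(-4) + 18*(6/(-4))*(-43)) - 1*3971 = (-30 - 360*(-1)/4 + 18*(6*(-1/4))*(-43)) - 3971 = (-30 - 60*(-3/2) + 18*(-3/2)*(-43)) - 3971 = (-30 + 90 + 1161) - 3971 = 1221 - 3971 = -2750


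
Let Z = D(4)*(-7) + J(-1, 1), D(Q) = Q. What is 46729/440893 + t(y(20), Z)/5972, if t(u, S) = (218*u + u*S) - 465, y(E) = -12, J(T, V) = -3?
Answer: -915313549/2633012996 ≈ -0.34763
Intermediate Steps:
Z = -31 (Z = 4*(-7) - 3 = -28 - 3 = -31)
t(u, S) = -465 + 218*u + S*u (t(u, S) = (218*u + S*u) - 465 = -465 + 218*u + S*u)
46729/440893 + t(y(20), Z)/5972 = 46729/440893 + (-465 + 218*(-12) - 31*(-12))/5972 = 46729*(1/440893) + (-465 - 2616 + 372)*(1/5972) = 46729/440893 - 2709*1/5972 = 46729/440893 - 2709/5972 = -915313549/2633012996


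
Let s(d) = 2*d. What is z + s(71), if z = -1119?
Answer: -977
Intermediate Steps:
z + s(71) = -1119 + 2*71 = -1119 + 142 = -977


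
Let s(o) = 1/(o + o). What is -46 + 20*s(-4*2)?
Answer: -189/4 ≈ -47.250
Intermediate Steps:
s(o) = 1/(2*o)
-46 + 20*s(-4*2) = -46 + 20*(1/(2*((-4*2)))) = -46 + 20*((½)/(-8)) = -46 + 20*((½)*(-⅛)) = -46 + 20*(-1/16) = -46 - 5/4 = -189/4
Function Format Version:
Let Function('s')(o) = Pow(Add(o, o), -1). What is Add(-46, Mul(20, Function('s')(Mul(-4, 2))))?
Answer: Rational(-189, 4) ≈ -47.250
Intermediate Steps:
Function('s')(o) = Mul(Rational(1, 2), Pow(o, -1)) (Function('s')(o) = Pow(Mul(2, o), -1) = Mul(Rational(1, 2), Pow(o, -1)))
Add(-46, Mul(20, Function('s')(Mul(-4, 2)))) = Add(-46, Mul(20, Mul(Rational(1, 2), Pow(Mul(-4, 2), -1)))) = Add(-46, Mul(20, Mul(Rational(1, 2), Pow(-8, -1)))) = Add(-46, Mul(20, Mul(Rational(1, 2), Rational(-1, 8)))) = Add(-46, Mul(20, Rational(-1, 16))) = Add(-46, Rational(-5, 4)) = Rational(-189, 4)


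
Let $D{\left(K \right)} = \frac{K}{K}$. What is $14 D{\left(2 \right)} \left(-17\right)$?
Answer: $-238$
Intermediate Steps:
$D{\left(K \right)} = 1$
$14 D{\left(2 \right)} \left(-17\right) = 14 \cdot 1 \left(-17\right) = 14 \left(-17\right) = -238$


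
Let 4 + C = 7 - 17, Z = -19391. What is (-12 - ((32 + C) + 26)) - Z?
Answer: 19335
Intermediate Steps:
C = -14 (C = -4 + (7 - 17) = -4 - 10 = -14)
(-12 - ((32 + C) + 26)) - Z = (-12 - ((32 - 14) + 26)) - 1*(-19391) = (-12 - (18 + 26)) + 19391 = (-12 - 1*44) + 19391 = (-12 - 44) + 19391 = -56 + 19391 = 19335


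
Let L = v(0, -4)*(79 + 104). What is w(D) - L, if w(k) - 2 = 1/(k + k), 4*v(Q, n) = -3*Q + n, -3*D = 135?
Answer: 16649/90 ≈ 184.99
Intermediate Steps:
D = -45 (D = -⅓*135 = -45)
v(Q, n) = -3*Q/4 + n/4 (v(Q, n) = (-3*Q + n)/4 = (n - 3*Q)/4 = -3*Q/4 + n/4)
w(k) = 2 + 1/(2*k) (w(k) = 2 + 1/(k + k) = 2 + 1/(2*k))
L = -183 (L = (-¾*0 + (¼)*(-4))*(79 + 104) = (0 - 1)*183 = -1*183 = -183)
w(D) - L = (2 + (½)/(-45)) - 1*(-183) = (2 + (½)*(-1/45)) + 183 = (2 - 1/90) + 183 = 179/90 + 183 = 16649/90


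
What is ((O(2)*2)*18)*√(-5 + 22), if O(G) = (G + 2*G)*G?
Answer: 432*√17 ≈ 1781.2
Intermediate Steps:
O(G) = 3*G² (O(G) = (3*G)*G = 3*G²)
((O(2)*2)*18)*√(-5 + 22) = (((3*2²)*2)*18)*√(-5 + 22) = (((3*4)*2)*18)*√17 = ((12*2)*18)*√17 = (24*18)*√17 = 432*√17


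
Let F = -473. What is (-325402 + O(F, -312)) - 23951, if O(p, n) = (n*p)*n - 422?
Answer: -46393487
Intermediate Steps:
O(p, n) = -422 + p*n² (O(p, n) = p*n² - 422 = -422 + p*n²)
(-325402 + O(F, -312)) - 23951 = (-325402 + (-422 - 473*(-312)²)) - 23951 = (-325402 + (-422 - 473*97344)) - 23951 = (-325402 + (-422 - 46043712)) - 23951 = (-325402 - 46044134) - 23951 = -46369536 - 23951 = -46393487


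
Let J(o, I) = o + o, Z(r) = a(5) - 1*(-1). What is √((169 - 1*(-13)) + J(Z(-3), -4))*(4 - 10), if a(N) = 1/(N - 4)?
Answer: -6*√186 ≈ -81.829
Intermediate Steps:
a(N) = 1/(-4 + N)
Z(r) = 2 (Z(r) = 1/(-4 + 5) - 1*(-1) = 1/1 + 1 = 1 + 1 = 2)
J(o, I) = 2*o
√((169 - 1*(-13)) + J(Z(-3), -4))*(4 - 10) = √((169 - 1*(-13)) + 2*2)*(4 - 10) = √((169 + 13) + 4)*(-6) = √(182 + 4)*(-6) = √186*(-6) = -6*√186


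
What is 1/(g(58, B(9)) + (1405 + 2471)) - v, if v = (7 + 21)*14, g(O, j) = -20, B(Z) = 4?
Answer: -1511551/3856 ≈ -392.00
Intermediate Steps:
v = 392 (v = 28*14 = 392)
1/(g(58, B(9)) + (1405 + 2471)) - v = 1/(-20 + (1405 + 2471)) - 1*392 = 1/(-20 + 3876) - 392 = 1/3856 - 392 = -1511551/3856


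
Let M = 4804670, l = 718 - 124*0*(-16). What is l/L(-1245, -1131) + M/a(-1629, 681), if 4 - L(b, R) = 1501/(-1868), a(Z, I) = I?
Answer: 14675225818/2036871 ≈ 7204.8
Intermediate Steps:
l = 718 (l = 718 + 0*(-16) = 718 + 0 = 718)
L(b, R) = 8973/1868 (L(b, R) = 4 - 1501/(-1868) = 4 - 1501*(-1)/1868 = 4 - 1*(-1501/1868) = 4 + 1501/1868 = 8973/1868)
l/L(-1245, -1131) + M/a(-1629, 681) = 718/(8973/1868) + 4804670/681 = 718*(1868/8973) + 4804670*(1/681) = 1341224/8973 + 4804670/681 = 14675225818/2036871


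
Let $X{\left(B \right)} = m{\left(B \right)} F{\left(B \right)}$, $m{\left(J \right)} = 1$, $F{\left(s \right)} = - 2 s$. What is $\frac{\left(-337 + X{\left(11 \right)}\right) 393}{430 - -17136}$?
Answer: $- \frac{141087}{17566} \approx -8.0318$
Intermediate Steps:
$X{\left(B \right)} = - 2 B$ ($X{\left(B \right)} = 1 \left(- 2 B\right) = - 2 B$)
$\frac{\left(-337 + X{\left(11 \right)}\right) 393}{430 - -17136} = \frac{\left(-337 - 22\right) 393}{430 - -17136} = \frac{\left(-337 - 22\right) 393}{430 + 17136} = \frac{\left(-359\right) 393}{17566} = \left(-141087\right) \frac{1}{17566} = - \frac{141087}{17566}$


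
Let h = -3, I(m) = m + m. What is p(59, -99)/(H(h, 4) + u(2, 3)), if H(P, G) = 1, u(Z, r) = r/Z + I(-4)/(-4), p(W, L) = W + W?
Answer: 236/9 ≈ 26.222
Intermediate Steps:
I(m) = 2*m
p(W, L) = 2*W
u(Z, r) = 2 + r/Z (u(Z, r) = r/Z + (2*(-4))/(-4) = r/Z - 8*(-1/4) = r/Z + 2 = 2 + r/Z)
p(59, -99)/(H(h, 4) + u(2, 3)) = (2*59)/(1 + (2 + 3/2)) = 118/(1 + (2 + 3*(1/2))) = 118/(1 + (2 + 3/2)) = 118/(1 + 7/2) = 118/(9/2) = (2/9)*118 = 236/9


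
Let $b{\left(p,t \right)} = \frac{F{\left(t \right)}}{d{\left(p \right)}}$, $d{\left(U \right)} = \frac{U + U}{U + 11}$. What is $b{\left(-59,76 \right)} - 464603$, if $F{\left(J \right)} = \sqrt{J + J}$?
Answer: $-464603 + \frac{48 \sqrt{38}}{59} \approx -4.646 \cdot 10^{5}$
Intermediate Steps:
$d{\left(U \right)} = \frac{2 U}{11 + U}$
$F{\left(J \right)} = \sqrt{2} \sqrt{J}$ ($F{\left(J \right)} = \sqrt{2 J} = \sqrt{2} \sqrt{J}$)
$b{\left(p,t \right)} = \frac{\sqrt{2} \sqrt{t} \left(11 + p\right)}{2 p}$ ($b{\left(p,t \right)} = \frac{\sqrt{2} \sqrt{t}}{2 p \frac{1}{11 + p}} = \sqrt{2} \sqrt{t} \frac{11 + p}{2 p} = \frac{\sqrt{2} \sqrt{t} \left(11 + p\right)}{2 p}$)
$b{\left(-59,76 \right)} - 464603 = \frac{\sqrt{2} \sqrt{76} \left(11 - 59\right)}{2 \left(-59\right)} - 464603 = \frac{1}{2} \sqrt{2} \left(- \frac{1}{59}\right) 2 \sqrt{19} \left(-48\right) - 464603 = \frac{48 \sqrt{38}}{59} - 464603 = -464603 + \frac{48 \sqrt{38}}{59}$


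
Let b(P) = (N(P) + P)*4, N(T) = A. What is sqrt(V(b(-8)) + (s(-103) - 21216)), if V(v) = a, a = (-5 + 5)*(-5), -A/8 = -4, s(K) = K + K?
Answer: I*sqrt(21422) ≈ 146.36*I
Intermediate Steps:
s(K) = 2*K
A = 32 (A = -8*(-4) = 32)
N(T) = 32
b(P) = 128 + 4*P (b(P) = (32 + P)*4 = 128 + 4*P)
a = 0 (a = 0*(-5) = 0)
V(v) = 0
sqrt(V(b(-8)) + (s(-103) - 21216)) = sqrt(0 + (2*(-103) - 21216)) = sqrt(0 + (-206 - 21216)) = sqrt(0 - 21422) = sqrt(-21422) = I*sqrt(21422)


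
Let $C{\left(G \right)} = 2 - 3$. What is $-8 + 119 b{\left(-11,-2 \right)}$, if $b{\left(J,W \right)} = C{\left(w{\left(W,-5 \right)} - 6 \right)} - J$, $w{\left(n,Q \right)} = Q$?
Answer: $1182$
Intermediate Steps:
$C{\left(G \right)} = -1$
$b{\left(J,W \right)} = -1 - J$
$-8 + 119 b{\left(-11,-2 \right)} = -8 + 119 \left(-1 - -11\right) = -8 + 119 \left(-1 + 11\right) = -8 + 119 \cdot 10 = -8 + 1190 = 1182$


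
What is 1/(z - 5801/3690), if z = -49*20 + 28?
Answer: -3690/3518681 ≈ -0.0010487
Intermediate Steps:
z = -952 (z = -980 + 28 = -952)
1/(z - 5801/3690) = 1/(-952 - 5801/3690) = 1/(-3518681/3690) = -3690/3518681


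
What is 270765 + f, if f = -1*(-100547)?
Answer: 371312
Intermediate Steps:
f = 100547
270765 + f = 270765 + 100547 = 371312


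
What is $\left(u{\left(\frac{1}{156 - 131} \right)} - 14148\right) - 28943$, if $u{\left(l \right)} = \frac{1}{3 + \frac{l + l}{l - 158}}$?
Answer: $- \frac{510408946}{11845} \approx -43091.0$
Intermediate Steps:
$u{\left(l \right)} = \frac{1}{3 + \frac{2 l}{-158 + l}}$
$\left(u{\left(\frac{1}{156 - 131} \right)} - 14148\right) - 28943 = \left(\frac{-158 + \frac{1}{156 - 131}}{-474 + \frac{5}{156 - 131}} - 14148\right) - 28943 = \left(\frac{-158 + \frac{1}{25}}{-474 + \frac{5}{25}} - 14148\right) - 28943 = \left(\frac{-158 + \frac{1}{25}}{-474 + 5 \cdot \frac{1}{25}} - 14148\right) - 28943 = \left(\frac{1}{-474 + \frac{1}{5}} \left(- \frac{3949}{25}\right) - 14148\right) - 28943 = \left(\frac{1}{- \frac{2369}{5}} \left(- \frac{3949}{25}\right) - 14148\right) - 28943 = \left(\left(- \frac{5}{2369}\right) \left(- \frac{3949}{25}\right) - 14148\right) - 28943 = \left(\frac{3949}{11845} - 14148\right) - 28943 = - \frac{167579111}{11845} - 28943 = - \frac{510408946}{11845}$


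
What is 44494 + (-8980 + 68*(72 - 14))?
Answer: 39458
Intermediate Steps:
44494 + (-8980 + 68*(72 - 14)) = 44494 + (-8980 + 68*58) = 44494 + (-8980 + 3944) = 44494 - 5036 = 39458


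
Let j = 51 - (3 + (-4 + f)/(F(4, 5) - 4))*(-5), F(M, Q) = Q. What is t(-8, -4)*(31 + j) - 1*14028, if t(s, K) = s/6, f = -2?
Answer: -42352/3 ≈ -14117.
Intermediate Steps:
t(s, K) = s/6 (t(s, K) = s*(⅙) = s/6)
j = 36 (j = 51 - (3 + (-4 - 2)/(5 - 4))*(-5) = 51 - (3 - 6/1)*(-5) = 51 - (3 - 6*1)*(-5) = 51 - (3 - 6)*(-5) = 51 - (-3)*(-5) = 51 - 1*15 = 51 - 15 = 36)
t(-8, -4)*(31 + j) - 1*14028 = ((⅙)*(-8))*(31 + 36) - 1*14028 = -4/3*67 - 14028 = -268/3 - 14028 = -42352/3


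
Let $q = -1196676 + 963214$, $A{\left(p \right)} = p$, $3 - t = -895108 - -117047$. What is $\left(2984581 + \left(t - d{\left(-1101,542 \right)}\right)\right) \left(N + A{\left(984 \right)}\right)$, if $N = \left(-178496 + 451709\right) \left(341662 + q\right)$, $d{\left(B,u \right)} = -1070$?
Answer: $111261616436614560$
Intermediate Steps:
$t = 778064$ ($t = 3 - \left(-895108 - -117047\right) = 3 - \left(-895108 + 117047\right) = 3 - -778061 = 3 + 778061 = 778064$)
$q = -233462$
$N = 29561646600$ ($N = \left(-178496 + 451709\right) \left(341662 - 233462\right) = 273213 \cdot 108200 = 29561646600$)
$\left(2984581 + \left(t - d{\left(-1101,542 \right)}\right)\right) \left(N + A{\left(984 \right)}\right) = \left(2984581 + \left(778064 - -1070\right)\right) \left(29561646600 + 984\right) = \left(2984581 + \left(778064 + 1070\right)\right) 29561647584 = \left(2984581 + 779134\right) 29561647584 = 3763715 \cdot 29561647584 = 111261616436614560$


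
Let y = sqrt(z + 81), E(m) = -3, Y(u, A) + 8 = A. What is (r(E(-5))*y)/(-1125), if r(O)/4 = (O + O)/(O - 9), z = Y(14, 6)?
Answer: -2*sqrt(79)/1125 ≈ -0.015801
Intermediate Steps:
Y(u, A) = -8 + A
z = -2 (z = -8 + 6 = -2)
y = sqrt(79) (y = sqrt(-2 + 81) = sqrt(79) ≈ 8.8882)
r(O) = 8*O/(-9 + O) (r(O) = 4*((O + O)/(O - 9)) = 4*((2*O)/(-9 + O)) = 4*(2*O/(-9 + O)) = 8*O/(-9 + O))
(r(E(-5))*y)/(-1125) = ((8*(-3)/(-9 - 3))*sqrt(79))/(-1125) = ((8*(-3)/(-12))*sqrt(79))*(-1/1125) = ((8*(-3)*(-1/12))*sqrt(79))*(-1/1125) = (2*sqrt(79))*(-1/1125) = -2*sqrt(79)/1125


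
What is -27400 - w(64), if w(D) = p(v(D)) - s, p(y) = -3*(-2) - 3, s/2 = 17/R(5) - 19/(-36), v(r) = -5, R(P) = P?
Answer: -2465563/90 ≈ -27395.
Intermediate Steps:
s = 707/90 (s = 2*(17/5 - 19/(-36)) = 2*(17*(⅕) - 19*(-1/36)) = 2*(17/5 + 19/36) = 2*(707/180) = 707/90 ≈ 7.8556)
p(y) = 3 (p(y) = 6 - 3 = 3)
w(D) = -437/90 (w(D) = 3 - 1*707/90 = 3 - 707/90 = -437/90)
-27400 - w(64) = -27400 - 1*(-437/90) = -27400 + 437/90 = -2465563/90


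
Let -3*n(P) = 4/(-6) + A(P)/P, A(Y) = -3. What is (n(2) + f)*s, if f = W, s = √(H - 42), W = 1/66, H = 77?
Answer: 73*√35/99 ≈ 4.3624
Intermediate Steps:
n(P) = 2/9 + 1/P (n(P) = -(4/(-6) - 3/P)/3 = -(4*(-⅙) - 3/P)/3 = -(-⅔ - 3/P)/3 = 2/9 + 1/P)
W = 1/66 ≈ 0.015152
s = √35 (s = √(77 - 42) = √35 ≈ 5.9161)
f = 1/66 ≈ 0.015152
(n(2) + f)*s = ((2/9 + 1/2) + 1/66)*√35 = ((2/9 + ½) + 1/66)*√35 = (13/18 + 1/66)*√35 = 73*√35/99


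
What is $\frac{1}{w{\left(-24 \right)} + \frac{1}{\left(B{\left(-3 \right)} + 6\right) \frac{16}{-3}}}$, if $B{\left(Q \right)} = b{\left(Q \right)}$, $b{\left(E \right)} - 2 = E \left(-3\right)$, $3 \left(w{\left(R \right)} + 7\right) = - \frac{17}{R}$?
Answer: $- \frac{2448}{16585} \approx -0.1476$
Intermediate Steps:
$w{\left(R \right)} = -7 - \frac{17}{3 R}$ ($w{\left(R \right)} = -7 + \frac{\left(-17\right) \frac{1}{R}}{3} = -7 - \frac{17}{3 R}$)
$b{\left(E \right)} = 2 - 3 E$ ($b{\left(E \right)} = 2 + E \left(-3\right) = 2 - 3 E$)
$B{\left(Q \right)} = 2 - 3 Q$
$\frac{1}{w{\left(-24 \right)} + \frac{1}{\left(B{\left(-3 \right)} + 6\right) \frac{16}{-3}}} = \frac{1}{\left(-7 - \frac{17}{3 \left(-24\right)}\right) + \frac{1}{\left(\left(2 - -9\right) + 6\right) \frac{16}{-3}}} = \frac{1}{\left(-7 - - \frac{17}{72}\right) + \frac{1}{\left(\left(2 + 9\right) + 6\right) 16 \left(- \frac{1}{3}\right)}} = \frac{1}{\left(-7 + \frac{17}{72}\right) + \frac{1}{\left(11 + 6\right) \left(- \frac{16}{3}\right)}} = \frac{1}{- \frac{487}{72} + \frac{1}{17 \left(- \frac{16}{3}\right)}} = \frac{1}{- \frac{487}{72} + \frac{1}{- \frac{272}{3}}} = \frac{1}{- \frac{487}{72} - \frac{3}{272}} = \frac{1}{- \frac{16585}{2448}} = - \frac{2448}{16585}$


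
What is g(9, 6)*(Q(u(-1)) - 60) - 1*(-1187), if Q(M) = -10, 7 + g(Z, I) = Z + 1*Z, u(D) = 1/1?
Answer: 417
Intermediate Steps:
u(D) = 1
g(Z, I) = -7 + 2*Z (g(Z, I) = -7 + (Z + 1*Z) = -7 + (Z + Z) = -7 + 2*Z)
g(9, 6)*(Q(u(-1)) - 60) - 1*(-1187) = (-7 + 2*9)*(-10 - 60) - 1*(-1187) = (-7 + 18)*(-70) + 1187 = 11*(-70) + 1187 = -770 + 1187 = 417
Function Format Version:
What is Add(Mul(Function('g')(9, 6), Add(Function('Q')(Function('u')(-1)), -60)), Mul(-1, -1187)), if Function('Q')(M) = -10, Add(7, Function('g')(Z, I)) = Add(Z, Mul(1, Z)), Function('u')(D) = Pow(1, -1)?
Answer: 417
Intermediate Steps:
Function('u')(D) = 1
Function('g')(Z, I) = Add(-7, Mul(2, Z)) (Function('g')(Z, I) = Add(-7, Add(Z, Mul(1, Z))) = Add(-7, Add(Z, Z)) = Add(-7, Mul(2, Z)))
Add(Mul(Function('g')(9, 6), Add(Function('Q')(Function('u')(-1)), -60)), Mul(-1, -1187)) = Add(Mul(Add(-7, Mul(2, 9)), Add(-10, -60)), Mul(-1, -1187)) = Add(Mul(Add(-7, 18), -70), 1187) = Add(Mul(11, -70), 1187) = Add(-770, 1187) = 417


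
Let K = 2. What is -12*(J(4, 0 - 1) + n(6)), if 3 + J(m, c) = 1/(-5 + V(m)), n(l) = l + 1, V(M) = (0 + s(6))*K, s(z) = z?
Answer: -348/7 ≈ -49.714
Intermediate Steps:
V(M) = 12 (V(M) = (0 + 6)*2 = 6*2 = 12)
n(l) = 1 + l
J(m, c) = -20/7 (J(m, c) = -3 + 1/(-5 + 12) = -3 + 1/7 = -3 + ⅐ = -20/7)
-12*(J(4, 0 - 1) + n(6)) = -12*(-20/7 + (1 + 6)) = -12*(-20/7 + 7) = -12*29/7 = -348/7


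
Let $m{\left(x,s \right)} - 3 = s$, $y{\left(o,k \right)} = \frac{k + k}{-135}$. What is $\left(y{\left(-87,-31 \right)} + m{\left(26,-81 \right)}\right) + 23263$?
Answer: $\frac{3130037}{135} \approx 23185.0$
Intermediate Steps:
$y{\left(o,k \right)} = - \frac{2 k}{135}$ ($y{\left(o,k \right)} = 2 k \left(- \frac{1}{135}\right) = - \frac{2 k}{135}$)
$m{\left(x,s \right)} = 3 + s$
$\left(y{\left(-87,-31 \right)} + m{\left(26,-81 \right)}\right) + 23263 = \left(\left(- \frac{2}{135}\right) \left(-31\right) + \left(3 - 81\right)\right) + 23263 = \left(\frac{62}{135} - 78\right) + 23263 = - \frac{10468}{135} + 23263 = \frac{3130037}{135}$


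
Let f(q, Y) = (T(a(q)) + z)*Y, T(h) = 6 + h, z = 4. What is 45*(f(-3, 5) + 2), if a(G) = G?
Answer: 1665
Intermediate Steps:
f(q, Y) = Y*(10 + q) (f(q, Y) = ((6 + q) + 4)*Y = (10 + q)*Y = Y*(10 + q))
45*(f(-3, 5) + 2) = 45*(5*(10 - 3) + 2) = 45*(5*7 + 2) = 45*(35 + 2) = 45*37 = 1665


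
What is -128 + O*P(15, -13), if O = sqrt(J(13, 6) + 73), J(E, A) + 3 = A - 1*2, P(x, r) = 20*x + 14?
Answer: -128 + 314*sqrt(74) ≈ 2573.1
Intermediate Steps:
P(x, r) = 14 + 20*x
J(E, A) = -5 + A (J(E, A) = -3 + (A - 1*2) = -3 + (A - 2) = -3 + (-2 + A) = -5 + A)
O = sqrt(74) (O = sqrt((-5 + 6) + 73) = sqrt(1 + 73) = sqrt(74) ≈ 8.6023)
-128 + O*P(15, -13) = -128 + sqrt(74)*(14 + 20*15) = -128 + sqrt(74)*(14 + 300) = -128 + sqrt(74)*314 = -128 + 314*sqrt(74)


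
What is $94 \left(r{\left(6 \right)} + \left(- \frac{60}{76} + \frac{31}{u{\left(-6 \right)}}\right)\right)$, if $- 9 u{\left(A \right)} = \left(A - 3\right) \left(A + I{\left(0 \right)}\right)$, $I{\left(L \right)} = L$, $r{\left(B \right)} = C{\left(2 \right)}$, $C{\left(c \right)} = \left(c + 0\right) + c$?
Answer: $- \frac{10481}{57} \approx -183.88$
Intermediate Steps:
$C{\left(c \right)} = 2 c$ ($C{\left(c \right)} = c + c = 2 c$)
$r{\left(B \right)} = 4$ ($r{\left(B \right)} = 2 \cdot 2 = 4$)
$u{\left(A \right)} = - \frac{A \left(-3 + A\right)}{9}$ ($u{\left(A \right)} = - \frac{\left(A - 3\right) \left(A + 0\right)}{9} = - \frac{\left(-3 + A\right) A}{9} = - \frac{A \left(-3 + A\right)}{9}$)
$94 \left(r{\left(6 \right)} + \left(- \frac{60}{76} + \frac{31}{u{\left(-6 \right)}}\right)\right) = 94 \left(4 + \left(- \frac{60}{76} + \frac{31}{\frac{1}{9} \left(-6\right) \left(3 - -6\right)}\right)\right) = 94 \left(4 + \left(\left(-60\right) \frac{1}{76} + \frac{31}{\frac{1}{9} \left(-6\right) \left(3 + 6\right)}\right)\right) = 94 \left(4 + \left(- \frac{15}{19} + \frac{31}{\frac{1}{9} \left(-6\right) 9}\right)\right) = 94 \left(4 + \left(- \frac{15}{19} + \frac{31}{-6}\right)\right) = 94 \left(4 + \left(- \frac{15}{19} + 31 \left(- \frac{1}{6}\right)\right)\right) = 94 \left(4 - \frac{679}{114}\right) = 94 \left(- \frac{223}{114}\right) = - \frac{10481}{57}$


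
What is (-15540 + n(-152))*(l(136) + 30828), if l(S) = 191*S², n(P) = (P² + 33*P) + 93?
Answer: 9411372524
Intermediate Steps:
n(P) = 93 + P² + 33*P
(-15540 + n(-152))*(l(136) + 30828) = (-15540 + (93 + (-152)² + 33*(-152)))*(191*136² + 30828) = (-15540 + (93 + 23104 - 5016))*(191*18496 + 30828) = (-15540 + 18181)*(3532736 + 30828) = 2641*3563564 = 9411372524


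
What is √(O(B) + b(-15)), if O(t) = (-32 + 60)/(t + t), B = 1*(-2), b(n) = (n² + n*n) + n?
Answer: 2*√107 ≈ 20.688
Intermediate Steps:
b(n) = n + 2*n² (b(n) = (n² + n²) + n = 2*n² + n = n + 2*n²)
B = -2
O(t) = 14/t (O(t) = 28/((2*t)) = 28*(1/(2*t)) = 14/t)
√(O(B) + b(-15)) = √(14/(-2) - 15*(1 + 2*(-15))) = √(14*(-½) - 15*(1 - 30)) = √(-7 - 15*(-29)) = √(-7 + 435) = √428 = 2*√107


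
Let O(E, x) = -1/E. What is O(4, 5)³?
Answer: -1/64 ≈ -0.015625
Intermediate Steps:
O(4, 5)³ = (-1/4)³ = (-1*¼)³ = (-¼)³ = -1/64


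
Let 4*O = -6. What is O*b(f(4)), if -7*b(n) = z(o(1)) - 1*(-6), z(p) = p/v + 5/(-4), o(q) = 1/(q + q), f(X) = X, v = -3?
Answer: 55/56 ≈ 0.98214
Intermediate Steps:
O = -3/2 (O = (¼)*(-6) = -3/2 ≈ -1.5000)
o(q) = 1/(2*q)
z(p) = -5/4 - p/3 (z(p) = p/(-3) + 5/(-4) = p*(-⅓) + 5*(-¼) = -p/3 - 5/4 = -5/4 - p/3)
b(n) = -55/84 (b(n) = -((-5/4 - 1/(6*1)) - 1*(-6))/7 = -((-5/4 - 1/6) + 6)/7 = -((-5/4 - ⅓*½) + 6)/7 = -((-5/4 - ⅙) + 6)/7 = -(-17/12 + 6)/7 = -⅐*55/12 = -55/84)
O*b(f(4)) = -3/2*(-55/84) = 55/56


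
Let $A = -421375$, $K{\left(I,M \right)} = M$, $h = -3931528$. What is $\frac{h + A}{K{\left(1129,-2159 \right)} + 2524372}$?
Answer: $- \frac{4352903}{2522213} \approx -1.7258$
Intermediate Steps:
$\frac{h + A}{K{\left(1129,-2159 \right)} + 2524372} = \frac{-3931528 - 421375}{-2159 + 2524372} = - \frac{4352903}{2522213}$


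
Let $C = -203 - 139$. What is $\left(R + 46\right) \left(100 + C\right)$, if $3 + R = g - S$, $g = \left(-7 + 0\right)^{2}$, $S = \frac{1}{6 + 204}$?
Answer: $- \frac{2337599}{105} \approx -22263.0$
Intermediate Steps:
$S = \frac{1}{210} \approx 0.0047619$
$g = 49$ ($g = \left(-7\right)^{2} = 49$)
$C = -342$ ($C = -203 - 139 = -342$)
$R = \frac{9659}{210}$ ($R = -3 + \left(49 - \frac{1}{210}\right) = -3 + \frac{10289}{210} = \frac{9659}{210} \approx 45.995$)
$\left(R + 46\right) \left(100 + C\right) = \left(\frac{9659}{210} + 46\right) \left(100 - 342\right) = \frac{19319}{210} \left(-242\right) = - \frac{2337599}{105}$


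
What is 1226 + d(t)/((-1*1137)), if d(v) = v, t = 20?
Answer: 1393942/1137 ≈ 1226.0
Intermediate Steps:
1226 + d(t)/((-1*1137)) = 1226 + 20/((-1*1137)) = 1226 + 20/(-1137) = 1226 + 20*(-1/1137) = 1226 - 20/1137 = 1393942/1137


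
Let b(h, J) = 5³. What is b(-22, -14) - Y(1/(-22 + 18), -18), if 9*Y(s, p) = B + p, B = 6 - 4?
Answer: 1141/9 ≈ 126.78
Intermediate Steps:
B = 2
b(h, J) = 125
Y(s, p) = 2/9 + p/9 (Y(s, p) = (2 + p)/9 = 2/9 + p/9)
b(-22, -14) - Y(1/(-22 + 18), -18) = 125 - (2/9 + (⅑)*(-18)) = 125 - (2/9 - 2) = 125 - 1*(-16/9) = 125 + 16/9 = 1141/9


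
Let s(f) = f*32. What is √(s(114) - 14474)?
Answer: I*√10826 ≈ 104.05*I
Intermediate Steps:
s(f) = 32*f
√(s(114) - 14474) = √(32*114 - 14474) = √(3648 - 14474) = √(-10826) = I*√10826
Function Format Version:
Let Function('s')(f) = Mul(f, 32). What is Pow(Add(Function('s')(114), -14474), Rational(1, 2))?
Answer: Mul(I, Pow(10826, Rational(1, 2))) ≈ Mul(104.05, I)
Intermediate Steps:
Function('s')(f) = Mul(32, f)
Pow(Add(Function('s')(114), -14474), Rational(1, 2)) = Pow(Add(Mul(32, 114), -14474), Rational(1, 2)) = Pow(Add(3648, -14474), Rational(1, 2)) = Pow(-10826, Rational(1, 2)) = Mul(I, Pow(10826, Rational(1, 2)))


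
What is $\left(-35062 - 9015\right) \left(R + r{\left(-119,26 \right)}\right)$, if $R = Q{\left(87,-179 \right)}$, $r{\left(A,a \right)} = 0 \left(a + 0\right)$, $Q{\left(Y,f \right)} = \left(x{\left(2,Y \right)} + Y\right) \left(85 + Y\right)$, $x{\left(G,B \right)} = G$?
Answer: $-674730716$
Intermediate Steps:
$Q{\left(Y,f \right)} = \left(2 + Y\right) \left(85 + Y\right)$
$r{\left(A,a \right)} = 0$ ($r{\left(A,a \right)} = 0 a = 0$)
$R = 15308$ ($R = 170 + 87^{2} + 87 \cdot 87 = 170 + 7569 + 7569 = 15308$)
$\left(-35062 - 9015\right) \left(R + r{\left(-119,26 \right)}\right) = \left(-35062 - 9015\right) \left(15308 + 0\right) = \left(-44077\right) 15308 = -674730716$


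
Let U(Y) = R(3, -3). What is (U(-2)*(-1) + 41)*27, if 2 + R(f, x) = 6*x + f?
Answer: 1566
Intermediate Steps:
R(f, x) = -2 + f + 6*x (R(f, x) = -2 + (6*x + f) = -2 + (f + 6*x) = -2 + f + 6*x)
U(Y) = -17 (U(Y) = -2 + 3 + 6*(-3) = -2 + 3 - 18 = -17)
(U(-2)*(-1) + 41)*27 = (-17*(-1) + 41)*27 = (17 + 41)*27 = 58*27 = 1566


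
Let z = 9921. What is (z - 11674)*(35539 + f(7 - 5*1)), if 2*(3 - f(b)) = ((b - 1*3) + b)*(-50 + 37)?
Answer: -124633041/2 ≈ -6.2317e+7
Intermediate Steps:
f(b) = -33/2 + 13*b (f(b) = 3 - ((b - 1*3) + b)*(-50 + 37)/2 = 3 - ((b - 3) + b)*(-13)/2 = 3 - ((-3 + b) + b)*(-13)/2 = 3 - (-3 + 2*b)*(-13)/2 = 3 - (39 - 26*b)/2 = 3 + (-39/2 + 13*b) = -33/2 + 13*b)
(z - 11674)*(35539 + f(7 - 5*1)) = (9921 - 11674)*(35539 + (-33/2 + 13*(7 - 5*1))) = -1753*(35539 + (-33/2 + 13*(7 - 5))) = -1753*(35539 + (-33/2 + 13*2)) = -1753*(35539 + (-33/2 + 26)) = -1753*(35539 + 19/2) = -1753*71097/2 = -124633041/2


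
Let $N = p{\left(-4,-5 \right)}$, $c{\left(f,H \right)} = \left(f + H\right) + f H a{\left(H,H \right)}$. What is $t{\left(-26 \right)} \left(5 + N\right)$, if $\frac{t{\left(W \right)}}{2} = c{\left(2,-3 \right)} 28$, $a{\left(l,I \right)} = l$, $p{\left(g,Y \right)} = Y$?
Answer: $0$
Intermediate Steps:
$c{\left(f,H \right)} = H + f + f H^{2}$ ($c{\left(f,H \right)} = \left(f + H\right) + f H H = \left(H + f\right) + H f H = \left(H + f\right) + f H^{2} = H + f + f H^{2}$)
$N = -5$
$t{\left(W \right)} = 952$ ($t{\left(W \right)} = 2 \left(-3 + 2 + 2 \left(-3\right)^{2}\right) 28 = 2 \left(-3 + 2 + 2 \cdot 9\right) 28 = 2 \left(-3 + 2 + 18\right) 28 = 2 \cdot 17 \cdot 28 = 2 \cdot 476 = 952$)
$t{\left(-26 \right)} \left(5 + N\right) = 952 \left(5 - 5\right) = 952 \cdot 0 = 0$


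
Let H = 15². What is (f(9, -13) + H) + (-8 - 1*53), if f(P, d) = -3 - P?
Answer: 152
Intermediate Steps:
H = 225
(f(9, -13) + H) + (-8 - 1*53) = ((-3 - 1*9) + 225) + (-8 - 1*53) = ((-3 - 9) + 225) + (-8 - 53) = (-12 + 225) - 61 = 213 - 61 = 152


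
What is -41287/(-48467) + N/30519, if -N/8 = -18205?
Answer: 8318771833/1479164373 ≈ 5.6240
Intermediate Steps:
N = 145640 (N = -8*(-18205) = 145640)
-41287/(-48467) + N/30519 = -41287/(-48467) + 145640/30519 = -41287*(-1/48467) + 145640*(1/30519) = 41287/48467 + 145640/30519 = 8318771833/1479164373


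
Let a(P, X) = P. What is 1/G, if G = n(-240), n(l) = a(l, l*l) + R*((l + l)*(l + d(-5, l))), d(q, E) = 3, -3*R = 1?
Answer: -1/38160 ≈ -2.6205e-5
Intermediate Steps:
R = -⅓ (R = -⅓*1 = -⅓ ≈ -0.33333)
n(l) = l - 2*l*(3 + l)/3 (n(l) = l - (l + l)*(l + 3)/3 = l - 2*l*(3 + l)/3)
G = -38160 (G = (⅓)*(-240)*(-3 - 2*(-240)) = (⅓)*(-240)*(-3 + 480) = (⅓)*(-240)*477 = -38160)
1/G = 1/(-38160) = -1/38160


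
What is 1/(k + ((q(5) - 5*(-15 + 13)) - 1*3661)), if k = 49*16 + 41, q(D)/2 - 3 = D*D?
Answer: -1/2770 ≈ -0.00036101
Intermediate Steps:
q(D) = 6 + 2*D² (q(D) = 6 + 2*(D*D) = 6 + 2*D²)
k = 825 (k = 784 + 41 = 825)
1/(k + ((q(5) - 5*(-15 + 13)) - 1*3661)) = 1/(825 + (((6 + 2*5²) - 5*(-15 + 13)) - 1*3661)) = 1/(825 + (((6 + 2*25) - 5*(-2)) - 3661)) = 1/(825 + (((6 + 50) + 10) - 3661)) = 1/(825 + ((56 + 10) - 3661)) = 1/(825 + (66 - 3661)) = 1/(825 - 3595) = 1/(-2770) = -1/2770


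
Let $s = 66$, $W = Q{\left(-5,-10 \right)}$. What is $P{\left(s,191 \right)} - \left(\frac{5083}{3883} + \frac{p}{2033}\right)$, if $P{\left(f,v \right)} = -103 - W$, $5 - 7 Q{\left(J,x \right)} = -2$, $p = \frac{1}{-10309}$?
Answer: $- \frac{8570121122372}{81380678951} \approx -105.31$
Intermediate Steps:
$p = - \frac{1}{10309} \approx -9.7003 \cdot 10^{-5}$
$Q{\left(J,x \right)} = 1$ ($Q{\left(J,x \right)} = \frac{5}{7} - - \frac{2}{7} = \frac{5}{7} + \frac{2}{7} = 1$)
$W = 1$
$P{\left(f,v \right)} = -104$ ($P{\left(f,v \right)} = -103 - 1 = -104$)
$P{\left(s,191 \right)} - \left(\frac{5083}{3883} + \frac{p}{2033}\right) = -104 - \left(\frac{5083}{3883} - \frac{1}{10309 \cdot 2033}\right) = -104 - \left(5083 \cdot \frac{1}{3883} - \frac{1}{20958197}\right) = -104 - \left(\frac{5083}{3883} - \frac{1}{20958197}\right) = -104 - \frac{106530511468}{81380678951} = - \frac{8570121122372}{81380678951}$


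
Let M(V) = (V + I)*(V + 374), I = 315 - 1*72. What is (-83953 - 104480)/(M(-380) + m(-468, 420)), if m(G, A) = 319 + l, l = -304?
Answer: -6979/31 ≈ -225.13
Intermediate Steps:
I = 243 (I = 315 - 72 = 243)
m(G, A) = 15 (m(G, A) = 319 - 304 = 15)
M(V) = (243 + V)*(374 + V) (M(V) = (V + 243)*(V + 374) = (243 + V)*(374 + V))
(-83953 - 104480)/(M(-380) + m(-468, 420)) = (-83953 - 104480)/((90882 + (-380)² + 617*(-380)) + 15) = -188433/((90882 + 144400 - 234460) + 15) = -188433/(822 + 15) = -188433/837 = -188433*1/837 = -6979/31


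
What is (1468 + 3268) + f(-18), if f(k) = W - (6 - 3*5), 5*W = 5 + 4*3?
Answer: 23742/5 ≈ 4748.4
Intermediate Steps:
W = 17/5 (W = (5 + 4*3)/5 = (5 + 12)/5 = (⅕)*17 = 17/5 ≈ 3.4000)
f(k) = 62/5 (f(k) = 17/5 - (6 - 3*5) = 17/5 - (6 - 15) = 17/5 - 1*(-9) = 17/5 + 9 = 62/5)
(1468 + 3268) + f(-18) = (1468 + 3268) + 62/5 = 4736 + 62/5 = 23742/5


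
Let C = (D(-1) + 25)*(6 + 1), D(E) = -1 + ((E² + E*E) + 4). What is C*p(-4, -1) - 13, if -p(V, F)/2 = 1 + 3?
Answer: -1693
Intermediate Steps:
D(E) = 3 + 2*E² (D(E) = -1 + ((E² + E²) + 4) = -1 + (2*E² + 4) = -1 + (4 + 2*E²) = 3 + 2*E²)
C = 210 (C = ((3 + 2*(-1)²) + 25)*(6 + 1) = ((3 + 2*1) + 25)*7 = ((3 + 2) + 25)*7 = (5 + 25)*7 = 30*7 = 210)
p(V, F) = -8 (p(V, F) = -2*(1 + 3) = -2*4 = -8)
C*p(-4, -1) - 13 = 210*(-8) - 13 = -1680 - 13 = -1693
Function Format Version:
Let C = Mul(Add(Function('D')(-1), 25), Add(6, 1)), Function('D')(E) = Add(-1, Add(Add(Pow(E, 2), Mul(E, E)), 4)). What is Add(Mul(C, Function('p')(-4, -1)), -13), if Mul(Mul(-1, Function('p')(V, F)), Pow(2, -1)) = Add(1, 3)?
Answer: -1693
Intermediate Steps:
Function('D')(E) = Add(3, Mul(2, Pow(E, 2))) (Function('D')(E) = Add(-1, Add(Add(Pow(E, 2), Pow(E, 2)), 4)) = Add(-1, Add(Mul(2, Pow(E, 2)), 4)) = Add(-1, Add(4, Mul(2, Pow(E, 2)))) = Add(3, Mul(2, Pow(E, 2))))
C = 210 (C = Mul(Add(Add(3, Mul(2, Pow(-1, 2))), 25), Add(6, 1)) = Mul(Add(Add(3, Mul(2, 1)), 25), 7) = Mul(Add(Add(3, 2), 25), 7) = Mul(Add(5, 25), 7) = Mul(30, 7) = 210)
Function('p')(V, F) = -8 (Function('p')(V, F) = Mul(-2, Add(1, 3)) = Mul(-2, 4) = -8)
Add(Mul(C, Function('p')(-4, -1)), -13) = Add(Mul(210, -8), -13) = Add(-1680, -13) = -1693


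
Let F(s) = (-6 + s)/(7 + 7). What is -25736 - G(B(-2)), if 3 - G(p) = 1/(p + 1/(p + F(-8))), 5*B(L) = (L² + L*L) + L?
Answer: -797904/31 ≈ -25739.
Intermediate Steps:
F(s) = -3/7 + s/14 (F(s) = (-6 + s)/14 = (-6 + s)*(1/14) = -3/7 + s/14)
B(L) = L/5 + 2*L²/5 (B(L) = ((L² + L*L) + L)/5 = ((L² + L²) + L)/5 = (2*L² + L)/5 = (L + 2*L²)/5 = L/5 + 2*L²/5)
G(p) = 3 - 1/(p + 1/(-1 + p)) (G(p) = 3 - 1/(p + 1/(p + (-3/7 + (1/14)*(-8)))) = 3 - 1/(p + 1/(p + (-3/7 - 4/7))) = 3 - 1/(p + 1/(p - 1)) = 3 - 1/(p + 1/(-1 + p)))
-25736 - G(B(-2)) = -25736 - (4 - 4*(-2)*(1 + 2*(-2))/5 + 3*((⅕)*(-2)*(1 + 2*(-2)))²)/(1 + ((⅕)*(-2)*(1 + 2*(-2)))² - (-2)*(1 + 2*(-2))/5) = -25736 - (4 - 4*(-2)*(1 - 4)/5 + 3*((⅕)*(-2)*(1 - 4))²)/(1 + ((⅕)*(-2)*(1 - 4))² - (-2)*(1 - 4)/5) = -25736 - (4 - 4*(-2)*(-3)/5 + 3*((⅕)*(-2)*(-3))²)/(1 + ((⅕)*(-2)*(-3))² - (-2)*(-3)/5) = -25736 - (4 - 4*6/5 + 3*(6/5)²)/(1 + (6/5)² - 1*6/5) = -25736 - (4 - 24/5 + 3*(36/25))/(1 + 36/25 - 6/5) = -25736 - (4 - 24/5 + 108/25)/31/25 = -25736 - 25*88/(31*25) = -25736 - 1*88/31 = -25736 - 88/31 = -797904/31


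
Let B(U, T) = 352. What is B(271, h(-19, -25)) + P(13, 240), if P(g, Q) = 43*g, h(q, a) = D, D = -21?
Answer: 911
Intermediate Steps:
h(q, a) = -21
B(271, h(-19, -25)) + P(13, 240) = 352 + 43*13 = 352 + 559 = 911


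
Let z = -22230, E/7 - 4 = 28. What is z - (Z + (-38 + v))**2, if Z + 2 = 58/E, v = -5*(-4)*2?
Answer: -278853961/12544 ≈ -22230.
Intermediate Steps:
E = 224 (E = 28 + 7*28 = 28 + 196 = 224)
v = 40 (v = 20*2 = 40)
Z = -195/112 (Z = -2 + 58/224 = -2 + 58*(1/224) = -2 + 29/112 = -195/112 ≈ -1.7411)
z - (Z + (-38 + v))**2 = -22230 - (-195/112 + (-38 + 40))**2 = -22230 - (-195/112 + 2)**2 = -22230 - (29/112)**2 = -22230 - 1*841/12544 = -22230 - 841/12544 = -278853961/12544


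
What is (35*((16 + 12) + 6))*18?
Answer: 21420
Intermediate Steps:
(35*((16 + 12) + 6))*18 = (35*(28 + 6))*18 = (35*34)*18 = 1190*18 = 21420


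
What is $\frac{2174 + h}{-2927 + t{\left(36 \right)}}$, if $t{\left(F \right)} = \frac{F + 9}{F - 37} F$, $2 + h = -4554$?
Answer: $\frac{2382}{4547} \approx 0.52386$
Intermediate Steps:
$h = -4556$ ($h = -2 - 4554 = -4556$)
$t{\left(F \right)} = \frac{F \left(9 + F\right)}{-37 + F}$ ($t{\left(F \right)} = \frac{9 + F}{-37 + F} F = \frac{F \left(9 + F\right)}{-37 + F}$)
$\frac{2174 + h}{-2927 + t{\left(36 \right)}} = \frac{2174 - 4556}{-2927 + \frac{36 \left(9 + 36\right)}{-37 + 36}} = - \frac{2382}{-2927 + 36 \frac{1}{-1} \cdot 45} = - \frac{2382}{-2927 + 36 \left(-1\right) 45} = - \frac{2382}{-2927 - 1620} = - \frac{2382}{-4547} = \left(-2382\right) \left(- \frac{1}{4547}\right) = \frac{2382}{4547}$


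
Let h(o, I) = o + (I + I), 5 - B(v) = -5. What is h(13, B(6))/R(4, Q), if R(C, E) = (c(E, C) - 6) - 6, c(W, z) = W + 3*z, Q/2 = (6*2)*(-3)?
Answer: -11/24 ≈ -0.45833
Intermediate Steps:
Q = -72 (Q = 2*((6*2)*(-3)) = 2*(12*(-3)) = 2*(-36) = -72)
R(C, E) = -12 + E + 3*C (R(C, E) = ((E + 3*C) - 6) - 6 = (-6 + E + 3*C) - 6 = -12 + E + 3*C)
B(v) = 10 (B(v) = 5 - 1*(-5) = 5 + 5 = 10)
h(o, I) = o + 2*I
h(13, B(6))/R(4, Q) = (13 + 2*10)/(-12 - 72 + 3*4) = (13 + 20)/(-12 - 72 + 12) = 33/(-72) = 33*(-1/72) = -11/24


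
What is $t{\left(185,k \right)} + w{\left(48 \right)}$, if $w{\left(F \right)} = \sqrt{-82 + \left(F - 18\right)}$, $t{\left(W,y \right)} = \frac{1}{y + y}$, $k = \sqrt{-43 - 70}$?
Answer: $\frac{i \left(- \sqrt{113} + 452 \sqrt{13}\right)}{226} \approx 7.1641 i$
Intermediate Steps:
$k = i \sqrt{113}$ ($k = \sqrt{-113} = i \sqrt{113} \approx 10.63 i$)
$t{\left(W,y \right)} = \frac{1}{2 y}$
$w{\left(F \right)} = \sqrt{-100 + F}$ ($w{\left(F \right)} = \sqrt{-82 + \left(F - 18\right)} = \sqrt{-82 + \left(-18 + F\right)} = \sqrt{-100 + F}$)
$t{\left(185,k \right)} + w{\left(48 \right)} = \frac{1}{2 i \sqrt{113}} + \sqrt{-100 + 48} = \frac{\left(- \frac{1}{113}\right) i \sqrt{113}}{2} + \sqrt{-52} = - \frac{i \sqrt{113}}{226} + 2 i \sqrt{13} = 2 i \sqrt{13} - \frac{i \sqrt{113}}{226}$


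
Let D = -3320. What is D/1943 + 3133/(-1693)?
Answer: -11708179/3289499 ≈ -3.5593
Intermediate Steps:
D/1943 + 3133/(-1693) = -3320/1943 + 3133/(-1693) = -3320*1/1943 + 3133*(-1/1693) = -3320/1943 - 3133/1693 = -11708179/3289499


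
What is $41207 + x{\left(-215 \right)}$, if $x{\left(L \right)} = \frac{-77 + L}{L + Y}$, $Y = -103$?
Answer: $\frac{6552059}{159} \approx 41208.0$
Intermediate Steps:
$x{\left(L \right)} = \frac{-77 + L}{-103 + L}$ ($x{\left(L \right)} = \frac{-77 + L}{L - 103} = \frac{-77 + L}{-103 + L}$)
$41207 + x{\left(-215 \right)} = 41207 + \frac{-77 - 215}{-103 - 215} = 41207 + \frac{1}{-318} \left(-292\right) = 41207 - - \frac{146}{159} = 41207 + \frac{146}{159} = \frac{6552059}{159}$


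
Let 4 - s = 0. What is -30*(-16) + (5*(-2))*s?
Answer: 440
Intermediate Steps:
s = 4 (s = 4 - 1*0 = 4 + 0 = 4)
-30*(-16) + (5*(-2))*s = -30*(-16) + (5*(-2))*4 = 480 - 10*4 = 480 - 40 = 440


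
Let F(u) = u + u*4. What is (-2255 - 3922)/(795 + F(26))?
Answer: -6177/925 ≈ -6.6778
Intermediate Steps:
F(u) = 5*u (F(u) = u + 4*u = 5*u)
(-2255 - 3922)/(795 + F(26)) = (-2255 - 3922)/(795 + 5*26) = -6177/(795 + 130) = -6177/925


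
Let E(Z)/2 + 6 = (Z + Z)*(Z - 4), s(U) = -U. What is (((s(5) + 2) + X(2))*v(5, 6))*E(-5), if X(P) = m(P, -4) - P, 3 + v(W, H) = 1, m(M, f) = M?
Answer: 1008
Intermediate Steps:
v(W, H) = -2 (v(W, H) = -3 + 1 = -2)
X(P) = 0 (X(P) = P - P = 0)
E(Z) = -12 + 4*Z*(-4 + Z) (E(Z) = -12 + 2*((Z + Z)*(Z - 4)) = -12 + 2*((2*Z)*(-4 + Z)) = -12 + 2*(2*Z*(-4 + Z)) = -12 + 4*Z*(-4 + Z))
(((s(5) + 2) + X(2))*v(5, 6))*E(-5) = (((-1*5 + 2) + 0)*(-2))*(-12 - 16*(-5) + 4*(-5)**2) = (((-5 + 2) + 0)*(-2))*(-12 + 80 + 4*25) = ((-3 + 0)*(-2))*(-12 + 80 + 100) = -3*(-2)*168 = 6*168 = 1008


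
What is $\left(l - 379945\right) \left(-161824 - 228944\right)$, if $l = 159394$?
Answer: $86184273168$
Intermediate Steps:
$\left(l - 379945\right) \left(-161824 - 228944\right) = \left(159394 - 379945\right) \left(-161824 - 228944\right) = \left(-220551\right) \left(-390768\right) = 86184273168$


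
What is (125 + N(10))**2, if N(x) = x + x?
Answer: 21025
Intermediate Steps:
N(x) = 2*x
(125 + N(10))**2 = (125 + 2*10)**2 = (125 + 20)**2 = 145**2 = 21025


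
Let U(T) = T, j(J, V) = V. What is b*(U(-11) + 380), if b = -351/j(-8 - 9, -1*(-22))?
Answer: -129519/22 ≈ -5887.2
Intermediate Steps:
b = -351/22 (b = -351/((-1*(-22))) = -351/22 ≈ -15.955)
b*(U(-11) + 380) = -351*(-11 + 380)/22 = -351/22*369 = -129519/22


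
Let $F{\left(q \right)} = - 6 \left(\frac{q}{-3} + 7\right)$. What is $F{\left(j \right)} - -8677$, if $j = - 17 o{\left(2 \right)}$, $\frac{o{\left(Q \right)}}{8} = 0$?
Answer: $8635$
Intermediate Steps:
$o{\left(Q \right)} = 0$ ($o{\left(Q \right)} = 8 \cdot 0 = 0$)
$j = 0$ ($j = \left(-17\right) 0 = 0$)
$F{\left(q \right)} = -42 + 2 q$ ($F{\left(q \right)} = - 6 \left(q \left(- \frac{1}{3}\right) + 7\right) = - 6 \left(- \frac{q}{3} + 7\right) = - 6 \left(7 - \frac{q}{3}\right) = -42 + 2 q$)
$F{\left(j \right)} - -8677 = \left(-42 + 2 \cdot 0\right) - -8677 = \left(-42 + 0\right) + 8677 = -42 + 8677 = 8635$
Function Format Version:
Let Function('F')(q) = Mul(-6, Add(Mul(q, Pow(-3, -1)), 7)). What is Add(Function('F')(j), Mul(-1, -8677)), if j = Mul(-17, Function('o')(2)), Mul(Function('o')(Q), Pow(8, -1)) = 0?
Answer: 8635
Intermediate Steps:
Function('o')(Q) = 0 (Function('o')(Q) = Mul(8, 0) = 0)
j = 0 (j = Mul(-17, 0) = 0)
Function('F')(q) = Add(-42, Mul(2, q)) (Function('F')(q) = Mul(-6, Add(Mul(q, Rational(-1, 3)), 7)) = Mul(-6, Add(Mul(Rational(-1, 3), q), 7)) = Mul(-6, Add(7, Mul(Rational(-1, 3), q))) = Add(-42, Mul(2, q)))
Add(Function('F')(j), Mul(-1, -8677)) = Add(Add(-42, Mul(2, 0)), Mul(-1, -8677)) = Add(Add(-42, 0), 8677) = Add(-42, 8677) = 8635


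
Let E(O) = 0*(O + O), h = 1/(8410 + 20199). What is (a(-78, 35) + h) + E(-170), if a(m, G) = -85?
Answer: -2431764/28609 ≈ -85.000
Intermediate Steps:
h = 1/28609 ≈ 3.4954e-5
E(O) = 0 (E(O) = 0*(2*O) = 0)
(a(-78, 35) + h) + E(-170) = (-85 + 1/28609) + 0 = -2431764/28609 + 0 = -2431764/28609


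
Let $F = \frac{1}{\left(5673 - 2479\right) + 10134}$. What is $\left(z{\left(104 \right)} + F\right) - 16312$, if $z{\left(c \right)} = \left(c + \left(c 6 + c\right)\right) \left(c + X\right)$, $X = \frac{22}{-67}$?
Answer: $\frac{62457247171}{892976} \approx 69943.0$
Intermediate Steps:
$F = \frac{1}{13328}$ ($F = \frac{1}{3194 + 10134} = \frac{1}{13328} \approx 7.503 \cdot 10^{-5}$)
$X = - \frac{22}{67}$ ($X = 22 \left(- \frac{1}{67}\right) = - \frac{22}{67} \approx -0.32836$)
$z{\left(c \right)} = 8 c \left(- \frac{22}{67} + c\right)$ ($z{\left(c \right)} = \left(c + \left(c 6 + c\right)\right) \left(c - \frac{22}{67}\right) = \left(c + \left(6 c + c\right)\right) \left(- \frac{22}{67} + c\right) = \left(c + 7 c\right) \left(- \frac{22}{67} + c\right) = 8 c \left(- \frac{22}{67} + c\right)$)
$\left(z{\left(104 \right)} + F\right) - 16312 = \left(\frac{8}{67} \cdot 104 \left(-22 + 67 \cdot 104\right) + \frac{1}{13328}\right) - 16312 = \left(\frac{8}{67} \cdot 104 \left(-22 + 6968\right) + \frac{1}{13328}\right) - 16312 = \left(\frac{8}{67} \cdot 104 \cdot 6946 + \frac{1}{13328}\right) - 16312 = \left(\frac{5779072}{67} + \frac{1}{13328}\right) - 16312 = \frac{77023471683}{892976} - 16312 = \frac{62457247171}{892976}$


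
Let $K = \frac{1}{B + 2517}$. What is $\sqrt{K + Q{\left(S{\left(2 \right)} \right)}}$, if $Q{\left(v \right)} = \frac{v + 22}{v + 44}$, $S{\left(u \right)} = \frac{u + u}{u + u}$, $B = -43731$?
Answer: $\frac{\sqrt{21703223710}}{206070} \approx 0.7149$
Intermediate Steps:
$S{\left(u \right)} = 1$ ($S{\left(u \right)} = \frac{2 u}{2 u} = 2 u \frac{1}{2 u} = 1$)
$Q{\left(v \right)} = \frac{22 + v}{44 + v}$
$K = - \frac{1}{41214}$ ($K = \frac{1}{-43731 + 2517} = \frac{1}{-41214} = - \frac{1}{41214} \approx -2.4264 \cdot 10^{-5}$)
$\sqrt{K + Q{\left(S{\left(2 \right)} \right)}} = \sqrt{- \frac{1}{41214} + \frac{22 + 1}{44 + 1}} = \sqrt{- \frac{1}{41214} + \frac{1}{45} \cdot 23} = \sqrt{- \frac{1}{41214} + \frac{23}{45}} = \sqrt{\frac{315959}{618210}} = \frac{\sqrt{21703223710}}{206070}$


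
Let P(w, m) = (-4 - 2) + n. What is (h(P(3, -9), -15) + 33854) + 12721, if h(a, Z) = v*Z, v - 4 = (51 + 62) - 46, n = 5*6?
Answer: 45510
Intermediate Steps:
n = 30
v = 71 (v = 4 + ((51 + 62) - 46) = 4 + (113 - 46) = 4 + 67 = 71)
P(w, m) = 24 (P(w, m) = (-4 - 2) + 30 = -6 + 30 = 24)
h(a, Z) = 71*Z
(h(P(3, -9), -15) + 33854) + 12721 = (71*(-15) + 33854) + 12721 = (-1065 + 33854) + 12721 = 32789 + 12721 = 45510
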